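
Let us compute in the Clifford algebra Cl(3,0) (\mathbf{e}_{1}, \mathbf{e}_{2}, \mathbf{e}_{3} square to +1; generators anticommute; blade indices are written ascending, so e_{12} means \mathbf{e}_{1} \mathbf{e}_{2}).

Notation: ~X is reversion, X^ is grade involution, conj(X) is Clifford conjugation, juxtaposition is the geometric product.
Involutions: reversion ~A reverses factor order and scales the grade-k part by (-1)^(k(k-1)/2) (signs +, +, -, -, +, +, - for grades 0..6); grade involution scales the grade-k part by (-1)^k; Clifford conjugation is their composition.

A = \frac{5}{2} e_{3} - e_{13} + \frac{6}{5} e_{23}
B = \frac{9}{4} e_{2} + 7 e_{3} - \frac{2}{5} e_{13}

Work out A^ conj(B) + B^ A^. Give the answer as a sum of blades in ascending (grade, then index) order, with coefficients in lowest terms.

first term: \frac{179}{10} + 8 e_{1} - \frac{42}{5} e_{2} + \frac{27}{10} e_{3} + \frac{12}{25} e_{12} - \frac{45}{8} e_{23} - \frac{9}{4} e_{123}
second term: \frac{171}{10} - 6 e_{1} + \frac{42}{5} e_{2} - \frac{27}{10} e_{3} + \frac{12}{25} e_{12} + \frac{45}{8} e_{23} - \frac{9}{4} e_{123}
Answer: 35 + 2 e_{1} + \frac{24}{25} e_{12} - \frac{9}{2} e_{123}


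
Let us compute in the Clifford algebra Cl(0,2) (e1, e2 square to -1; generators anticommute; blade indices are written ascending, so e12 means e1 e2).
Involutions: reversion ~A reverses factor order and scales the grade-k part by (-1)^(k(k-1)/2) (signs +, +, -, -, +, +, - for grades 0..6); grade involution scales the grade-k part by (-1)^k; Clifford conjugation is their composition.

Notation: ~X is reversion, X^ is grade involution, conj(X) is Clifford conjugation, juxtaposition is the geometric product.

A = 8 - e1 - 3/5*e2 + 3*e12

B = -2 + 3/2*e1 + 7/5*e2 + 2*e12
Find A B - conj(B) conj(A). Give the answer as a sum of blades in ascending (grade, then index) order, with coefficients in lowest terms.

first term: -983/50 + 43/5*e1 + 189/10*e2 + 19/2*e12
second term: -983/50 - 43/5*e1 - 189/10*e2 - 19/2*e12
Answer: 86/5*e1 + 189/5*e2 + 19*e12


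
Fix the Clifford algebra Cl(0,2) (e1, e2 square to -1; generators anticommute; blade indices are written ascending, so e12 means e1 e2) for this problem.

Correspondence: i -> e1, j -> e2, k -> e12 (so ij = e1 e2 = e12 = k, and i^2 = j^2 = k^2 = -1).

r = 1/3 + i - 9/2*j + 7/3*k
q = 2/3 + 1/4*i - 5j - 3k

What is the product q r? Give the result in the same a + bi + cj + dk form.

In blades: q = 2/3 + 1/4*e1 - 5*e2 - 3*e12, r = 1/3 + e1 - 9/2*e2 + 7/3*e12.
Distribute q over r term by term (generator squares from the signature, products reordered to ascending indices): (2/3)*r = 2/9 + 2/3*e1 - 3*e2 + 14/9*e12; (1/4*e1)*r = -1/4 + 1/12*e1 - 7/12*e2 - 9/8*e12; (-5*e2)*r = -45/2 - 35/3*e1 - 5/3*e2 + 5*e12; (-3*e12)*r = 7 - 27/2*e1 - 3*e2 - e12.
Sum: -559/36 - 293/12*e1 - 33/4*e2 + 319/72*e12; translating back through the correspondence:
Answer: -559/36 - 293/12*i - 33/4*j + 319/72*k


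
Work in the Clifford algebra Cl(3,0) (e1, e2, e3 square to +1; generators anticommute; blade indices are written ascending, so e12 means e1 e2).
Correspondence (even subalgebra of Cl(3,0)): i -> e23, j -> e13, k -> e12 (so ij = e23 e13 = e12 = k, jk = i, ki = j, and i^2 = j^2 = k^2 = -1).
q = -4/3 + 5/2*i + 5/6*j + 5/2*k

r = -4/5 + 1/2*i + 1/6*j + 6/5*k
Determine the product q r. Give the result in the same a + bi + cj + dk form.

In blades: q = -4/3 + 5/2*e12 + 5/6*e13 + 5/2*e23, r = -4/5 + 6/5*e12 + 1/6*e13 + 1/2*e23.
Distribute q over r term by term (generator squares from the signature, products reordered to ascending indices): (-4/3)*r = 16/15 - 8/5*e12 - 2/9*e13 - 2/3*e23; (5/2*e12)*r = -3 - 2*e12 + 5/4*e13 - 5/12*e23; (5/6*e13)*r = -5/36 - 5/12*e12 - 2/3*e13 + e23; (5/2*e23)*r = -5/4 + 5/12*e12 - 3*e13 - 2*e23.
Sum: -299/90 - 18/5*e12 - 95/36*e13 - 25/12*e23; translating back through the correspondence:
Answer: -299/90 - 25/12*i - 95/36*j - 18/5*k


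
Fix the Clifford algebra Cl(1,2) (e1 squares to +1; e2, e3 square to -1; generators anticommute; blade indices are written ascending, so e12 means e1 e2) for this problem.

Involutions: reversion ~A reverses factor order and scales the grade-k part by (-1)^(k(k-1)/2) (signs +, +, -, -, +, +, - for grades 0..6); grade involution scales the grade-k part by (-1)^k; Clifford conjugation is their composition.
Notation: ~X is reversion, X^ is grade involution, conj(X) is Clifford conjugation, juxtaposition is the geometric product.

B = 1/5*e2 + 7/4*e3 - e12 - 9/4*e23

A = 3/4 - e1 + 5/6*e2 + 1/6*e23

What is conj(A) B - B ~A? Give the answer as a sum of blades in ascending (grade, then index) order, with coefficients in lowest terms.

first term: -5/24 + 5/6*e1 - 67/120*e2 - 143/240*e3 - 11/20*e12 + 23/12*e13 - 151/48*e23 - 9/4*e123
second term: -13/24 + 5/6*e1 - 137/120*e2 - 127/240*e3 - 11/20*e12 + 19/12*e13 - 151/48*e23 + 9/4*e123
Answer: 1/3 + 7/12*e2 - 1/15*e3 + 1/3*e13 - 9/2*e123


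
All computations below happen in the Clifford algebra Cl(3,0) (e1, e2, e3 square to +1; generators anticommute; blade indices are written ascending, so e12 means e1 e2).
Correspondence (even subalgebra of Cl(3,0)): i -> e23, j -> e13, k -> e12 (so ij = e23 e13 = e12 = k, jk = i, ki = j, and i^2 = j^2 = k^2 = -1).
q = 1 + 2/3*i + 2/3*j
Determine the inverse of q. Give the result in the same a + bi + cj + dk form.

In blades: q = 1 + 2/3*e13 + 2/3*e23.
With qbar = 1 - 2/3*e13 - 2/3*e23 (scalar fixed, mapped units negated), q qbar = 17/9 (the sum of squared coefficients), so q^-1 = qbar / (17/9) = 9/17 - 6/17*e13 - 6/17*e23; translating back:
Answer: 9/17 - 6/17*i - 6/17*j


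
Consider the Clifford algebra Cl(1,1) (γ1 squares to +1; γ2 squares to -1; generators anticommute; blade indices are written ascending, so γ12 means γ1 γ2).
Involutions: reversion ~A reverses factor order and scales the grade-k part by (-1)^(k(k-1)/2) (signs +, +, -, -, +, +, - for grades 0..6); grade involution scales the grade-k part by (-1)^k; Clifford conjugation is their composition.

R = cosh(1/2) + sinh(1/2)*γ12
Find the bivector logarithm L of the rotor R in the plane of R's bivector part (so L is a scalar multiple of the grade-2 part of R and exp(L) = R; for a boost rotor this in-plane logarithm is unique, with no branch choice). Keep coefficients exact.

The scalar part of R is cosh(1/2), which determines |rapidity| via cosh; the sign lives in the bivector part, and pairing them (bivector part over sinh of the rapidity = the plane) gives the unique in-plane L = rapidity * plane.
Concretely: cosh(rapidity) = cosh(1/2) gives rapidity = ±1/2, and since rapidity/sinh(rapidity) is even the sign is immaterial: L = (rapidity/sinh(rapidity)) * <R>_2 = (1/(2*sinh(1/2))) * <R>_2.
Answer: 1/2*γ12


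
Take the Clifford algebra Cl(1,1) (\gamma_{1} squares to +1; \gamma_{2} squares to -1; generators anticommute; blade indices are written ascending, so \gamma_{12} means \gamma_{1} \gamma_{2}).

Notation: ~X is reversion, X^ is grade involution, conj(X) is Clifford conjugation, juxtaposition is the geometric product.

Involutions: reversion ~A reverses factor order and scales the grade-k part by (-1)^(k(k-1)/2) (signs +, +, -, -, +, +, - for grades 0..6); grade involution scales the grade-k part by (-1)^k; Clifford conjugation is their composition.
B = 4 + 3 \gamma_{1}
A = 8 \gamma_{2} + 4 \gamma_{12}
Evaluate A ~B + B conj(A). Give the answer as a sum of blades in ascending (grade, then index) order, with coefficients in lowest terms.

first term: 20 \gamma_{2} - 8 \gamma_{12}
second term: -44 \gamma_{2} - 40 \gamma_{12}
Answer: -24 \gamma_{2} - 48 \gamma_{12}


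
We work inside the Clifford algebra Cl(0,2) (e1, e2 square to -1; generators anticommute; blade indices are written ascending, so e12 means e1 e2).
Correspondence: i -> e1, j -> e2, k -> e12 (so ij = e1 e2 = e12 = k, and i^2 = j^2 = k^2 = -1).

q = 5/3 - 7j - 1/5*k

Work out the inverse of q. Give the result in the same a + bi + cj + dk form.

In blades: q = 5/3 - 7*e2 - 1/5*e12.
With qbar = 5/3 + 7*e2 + 1/5*e12 (scalar fixed, mapped units negated), q qbar = 11659/225 (the sum of squared coefficients), so q^-1 = qbar / (11659/225) = 375/11659 + 1575/11659*e2 + 45/11659*e12; translating back:
Answer: 375/11659 + 1575/11659*j + 45/11659*k


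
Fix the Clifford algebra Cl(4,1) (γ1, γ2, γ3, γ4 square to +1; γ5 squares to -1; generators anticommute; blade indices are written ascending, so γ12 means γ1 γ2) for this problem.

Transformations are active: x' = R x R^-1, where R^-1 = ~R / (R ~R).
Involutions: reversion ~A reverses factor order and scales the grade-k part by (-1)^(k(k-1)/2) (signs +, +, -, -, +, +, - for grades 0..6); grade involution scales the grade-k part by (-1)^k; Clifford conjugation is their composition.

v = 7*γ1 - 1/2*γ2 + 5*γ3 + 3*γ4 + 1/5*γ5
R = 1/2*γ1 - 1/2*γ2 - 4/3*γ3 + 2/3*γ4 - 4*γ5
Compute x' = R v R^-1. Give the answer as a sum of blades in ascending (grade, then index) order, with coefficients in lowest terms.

~R = 1/2*γ1 - 1/2*γ2 - 4/3*γ3 + 2/3*γ4 - 4*γ5, and R ~R = -239/18, so R^-1 = ~R / (-239/18).
R v = -7/60 + 13/4*γ12 + 71/6*γ13 - 19/6*γ14 + 281/10*γ15 - 19/6*γ23 - 7/6*γ24 - 21/10*γ25 - 22/3*γ34 + 296/15*γ35 + 182/15*γ45
Answer: -16709/2390*γ1 + 587/1195*γ2 - 6003/1195*γ3 - 3571/1195*γ4 - 323/1195*γ5


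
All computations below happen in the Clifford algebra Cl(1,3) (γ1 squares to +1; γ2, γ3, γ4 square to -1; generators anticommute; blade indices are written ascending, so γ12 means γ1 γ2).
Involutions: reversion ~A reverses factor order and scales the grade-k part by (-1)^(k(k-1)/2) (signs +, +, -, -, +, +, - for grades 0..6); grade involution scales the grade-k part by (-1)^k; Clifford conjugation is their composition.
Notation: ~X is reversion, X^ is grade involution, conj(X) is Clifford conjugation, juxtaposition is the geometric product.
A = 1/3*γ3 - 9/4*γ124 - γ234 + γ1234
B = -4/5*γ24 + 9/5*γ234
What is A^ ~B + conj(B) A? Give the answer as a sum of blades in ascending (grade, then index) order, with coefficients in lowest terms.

first term: -9/5 - 18/5*γ1 + 4/5*γ3 - 13/4*γ13 + 3/5*γ24 + 4/15*γ234
second term: -9/5 - 4/5*γ3 + 97/20*γ13 + 3/5*γ24 - 4/15*γ234
Answer: -18/5 - 18/5*γ1 + 8/5*γ13 + 6/5*γ24


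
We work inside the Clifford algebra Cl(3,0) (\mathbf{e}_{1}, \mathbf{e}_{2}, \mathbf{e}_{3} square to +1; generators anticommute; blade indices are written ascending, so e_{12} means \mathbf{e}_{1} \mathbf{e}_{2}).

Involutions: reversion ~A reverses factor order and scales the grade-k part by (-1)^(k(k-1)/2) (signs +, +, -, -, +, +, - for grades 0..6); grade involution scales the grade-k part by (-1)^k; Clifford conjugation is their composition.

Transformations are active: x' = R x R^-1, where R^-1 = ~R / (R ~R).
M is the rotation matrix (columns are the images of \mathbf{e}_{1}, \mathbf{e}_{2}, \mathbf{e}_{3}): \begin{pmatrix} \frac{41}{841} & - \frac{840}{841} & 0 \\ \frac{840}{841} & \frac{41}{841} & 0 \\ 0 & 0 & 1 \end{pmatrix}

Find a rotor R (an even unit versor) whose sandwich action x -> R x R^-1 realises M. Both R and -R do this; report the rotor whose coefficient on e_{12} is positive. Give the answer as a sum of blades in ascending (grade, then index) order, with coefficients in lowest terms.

Method: write R = a + b12*e_{12} + b13*e_{13} + b23*e_{23} with a^2 + b12^2 + b13^2 + b23^2 = 1 (so R^-1 = ~R). Expanding the columns R e_j ~R gives tr M = 4a^2 - 1 and, from the antisymmetric part, M21 - M12 = -4a*b12, M13 - M31 = 4a*b13, M32 - M23 = -4a*b23.
Here tr M = \frac{923}{841}, so a^2 = (1 + tr M)/4 = \frac{441}{841} and a = ±\frac{21}{29}. Taking a = \frac{21}{29}: M21 - M12 = \frac{1680}{841}, M13 - M31 = 0, M32 - M23 = 0, giving b12 = -\frac{20}{29}, b13 = 0, b23 = 0, i.e. R = \frac{21}{29} - \frac{20}{29} e_{12}.
Its e_{12} coefficient is negative, so report the other preimage -R.
Answer: -\frac{21}{29} + \frac{20}{29} e_{12}. Note: both R and -R realise this M (trace \frac{923}{841}); the covering map identifies them, and the e_{12}-coefficient sign is the tie-breaker.


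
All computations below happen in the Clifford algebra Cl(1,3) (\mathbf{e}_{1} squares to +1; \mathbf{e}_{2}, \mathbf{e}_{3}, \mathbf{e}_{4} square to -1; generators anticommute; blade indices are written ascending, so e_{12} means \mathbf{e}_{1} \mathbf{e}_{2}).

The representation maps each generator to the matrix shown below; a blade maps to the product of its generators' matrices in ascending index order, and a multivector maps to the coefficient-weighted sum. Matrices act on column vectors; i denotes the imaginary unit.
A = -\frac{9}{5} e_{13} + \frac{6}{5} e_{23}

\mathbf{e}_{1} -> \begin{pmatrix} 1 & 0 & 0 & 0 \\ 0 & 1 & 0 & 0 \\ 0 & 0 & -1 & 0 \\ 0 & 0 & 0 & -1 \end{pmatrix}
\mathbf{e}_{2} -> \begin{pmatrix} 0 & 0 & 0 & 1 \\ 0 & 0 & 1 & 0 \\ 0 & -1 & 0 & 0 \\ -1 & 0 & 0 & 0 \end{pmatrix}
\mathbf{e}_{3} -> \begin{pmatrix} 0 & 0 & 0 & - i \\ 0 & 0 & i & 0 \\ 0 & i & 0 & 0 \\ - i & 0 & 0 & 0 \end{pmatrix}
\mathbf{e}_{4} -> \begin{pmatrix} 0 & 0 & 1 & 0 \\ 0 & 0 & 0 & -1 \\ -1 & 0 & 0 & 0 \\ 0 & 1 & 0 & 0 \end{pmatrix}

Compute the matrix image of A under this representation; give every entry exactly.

Bivector images (products of the table entries): rho(e_{13}) = rho(\mathbf{e}_{1})rho(\mathbf{e}_{3}) = \begin{pmatrix} 0 & 0 & 0 & - i \\ 0 & 0 & i & 0 \\ 0 & - i & 0 & 0 \\ i & 0 & 0 & 0 \end{pmatrix}; rho(e_{23}) = rho(\mathbf{e}_{2})rho(\mathbf{e}_{3}) = \begin{pmatrix} - i & 0 & 0 & 0 \\ 0 & i & 0 & 0 \\ 0 & 0 & - i & 0 \\ 0 & 0 & 0 & i \end{pmatrix}.
M = (-\frac{9}{5})*rho(e_{13}) + (\frac{6}{5})*rho(e_{23}), summed entrywise:
Answer: \begin{pmatrix} - \frac{6 i}{5} & 0 & 0 & \frac{9 i}{5} \\ 0 & \frac{6 i}{5} & - \frac{9 i}{5} & 0 \\ 0 & \frac{9 i}{5} & - \frac{6 i}{5} & 0 \\ - \frac{9 i}{5} & 0 & 0 & \frac{6 i}{5} \end{pmatrix}


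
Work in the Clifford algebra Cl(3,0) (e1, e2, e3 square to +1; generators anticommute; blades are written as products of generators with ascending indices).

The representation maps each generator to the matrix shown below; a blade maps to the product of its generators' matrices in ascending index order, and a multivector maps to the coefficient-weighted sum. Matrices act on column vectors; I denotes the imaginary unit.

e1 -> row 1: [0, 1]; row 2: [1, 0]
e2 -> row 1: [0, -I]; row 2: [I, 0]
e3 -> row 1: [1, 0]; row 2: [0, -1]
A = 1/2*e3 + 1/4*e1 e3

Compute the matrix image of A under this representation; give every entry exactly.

Bivector images (products of the table entries): rho(e1 e3) = rho(e1)rho(e3) = row 1: [0, -1]; row 2: [1, 0].
M = (1/2)*rho(e3) + (1/4)*rho(e1 e3), summed entrywise:
Answer: row 1: [1/2, -1/4]; row 2: [1/4, -1/2]


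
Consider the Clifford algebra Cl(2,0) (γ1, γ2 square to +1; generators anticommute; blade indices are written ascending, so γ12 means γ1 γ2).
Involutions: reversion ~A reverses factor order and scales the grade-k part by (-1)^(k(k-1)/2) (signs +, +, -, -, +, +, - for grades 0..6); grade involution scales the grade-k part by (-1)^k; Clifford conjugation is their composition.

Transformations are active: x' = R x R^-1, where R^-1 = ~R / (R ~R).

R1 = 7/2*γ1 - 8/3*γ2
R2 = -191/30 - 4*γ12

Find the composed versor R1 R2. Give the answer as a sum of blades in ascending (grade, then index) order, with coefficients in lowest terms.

Distribute over the terms of R1 (each basis-blade product reordered to ascending indices, repeated generators contracted through their squares):
(7/2*γ1) R2 = -1337/60*γ1 - 14*γ2
(-8/3*γ2) R2 = -32/3*γ1 + 764/45*γ2
Summing the partial products and collecting blades:
Answer: -659/20*γ1 + 134/45*γ2


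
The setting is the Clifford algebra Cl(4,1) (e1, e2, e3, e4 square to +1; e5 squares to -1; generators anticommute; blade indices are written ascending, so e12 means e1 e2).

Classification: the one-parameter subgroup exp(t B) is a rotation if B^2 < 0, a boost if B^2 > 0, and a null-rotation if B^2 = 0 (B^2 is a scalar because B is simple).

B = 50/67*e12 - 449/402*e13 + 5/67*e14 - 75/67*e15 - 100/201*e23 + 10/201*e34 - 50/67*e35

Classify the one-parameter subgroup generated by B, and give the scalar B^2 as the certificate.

B^2 term by term: the squares give (50/67)^2*(e12)^2 + (-449/402)^2*(e13)^2 + (5/67)^2*(e14)^2 + (-75/67)^2*(e15)^2 + (-100/201)^2*(e23)^2 + (10/201)^2*(e34)^2 + (-50/67)^2*(e35)^2 = 2500/4489*(-1) + 201601/161604*(-1) + 25/4489*(-1) + 5625/4489*(+1) + 10000/40401*(-1) + 100/40401*(-1) + 2500/4489*(+1) = -1/4 (each basis 2-blade squares to minus the product of its generators' squares); cross terms between blades sharing an index anticommute and cancel; the commuting (index-disjoint) pairs give grade-4 terms 2*c*c'*(blade product), which cancel blade by blade — e1234: 1000/13467 - 1000/13467 = 0; e1235: -5000/4489 + 5000/4489 = 0; e1345: 500/4489 - 500/4489 = 0 — confirming B is simple. So B^2 = -1/4.
Answer: rotation, certificate B^2 = -1/4. Certificate logic: -1/4 is a conjugation-invariant scalar, so its sign fixes rotation versus boost versus null-rotation outright.


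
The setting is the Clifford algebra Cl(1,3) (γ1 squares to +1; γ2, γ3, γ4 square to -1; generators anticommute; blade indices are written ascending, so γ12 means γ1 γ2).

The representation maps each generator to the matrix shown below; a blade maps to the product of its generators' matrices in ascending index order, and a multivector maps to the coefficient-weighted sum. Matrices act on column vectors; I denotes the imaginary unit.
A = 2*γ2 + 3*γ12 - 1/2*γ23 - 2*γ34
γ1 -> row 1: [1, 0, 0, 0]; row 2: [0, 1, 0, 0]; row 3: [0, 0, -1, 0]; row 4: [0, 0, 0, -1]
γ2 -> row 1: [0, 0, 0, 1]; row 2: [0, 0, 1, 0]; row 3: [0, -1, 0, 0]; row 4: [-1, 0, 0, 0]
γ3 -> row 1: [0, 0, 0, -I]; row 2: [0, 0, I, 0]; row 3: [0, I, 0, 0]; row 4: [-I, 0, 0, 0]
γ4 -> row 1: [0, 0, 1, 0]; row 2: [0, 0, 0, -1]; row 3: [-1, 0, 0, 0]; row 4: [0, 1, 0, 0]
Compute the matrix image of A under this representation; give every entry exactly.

Bivector images (products of the table entries): rho(γ12) = rho(γ1)rho(γ2) = row 1: [0, 0, 0, 1]; row 2: [0, 0, 1, 0]; row 3: [0, 1, 0, 0]; row 4: [1, 0, 0, 0]; rho(γ23) = rho(γ2)rho(γ3) = row 1: [-I, 0, 0, 0]; row 2: [0, I, 0, 0]; row 3: [0, 0, -I, 0]; row 4: [0, 0, 0, I]; rho(γ34) = rho(γ3)rho(γ4) = row 1: [0, -I, 0, 0]; row 2: [-I, 0, 0, 0]; row 3: [0, 0, 0, -I]; row 4: [0, 0, -I, 0].
M = (2)*rho(γ2) + (3)*rho(γ12) + (-1/2)*rho(γ23) + (-2)*rho(γ34), summed entrywise:
Answer: row 1: [I/2, 2*I, 0, 5]; row 2: [2*I, -I/2, 5, 0]; row 3: [0, 1, I/2, 2*I]; row 4: [1, 0, 2*I, -I/2]


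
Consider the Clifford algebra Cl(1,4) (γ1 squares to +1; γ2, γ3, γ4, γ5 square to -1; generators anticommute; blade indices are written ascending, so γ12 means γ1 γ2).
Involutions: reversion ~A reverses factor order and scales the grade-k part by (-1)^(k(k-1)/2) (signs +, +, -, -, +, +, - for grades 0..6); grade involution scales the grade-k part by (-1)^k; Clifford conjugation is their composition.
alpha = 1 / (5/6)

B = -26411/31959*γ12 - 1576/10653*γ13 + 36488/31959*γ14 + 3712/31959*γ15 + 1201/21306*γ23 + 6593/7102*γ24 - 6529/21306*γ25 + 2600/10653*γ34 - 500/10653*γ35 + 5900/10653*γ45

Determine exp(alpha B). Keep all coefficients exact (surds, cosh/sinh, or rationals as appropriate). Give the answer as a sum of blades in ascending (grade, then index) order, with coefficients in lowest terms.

B^2 term by term: the squares give (-26411/31959)^2*(γ12)^2 + (-1576/10653)^2*(γ13)^2 + (36488/31959)^2*(γ14)^2 + (3712/31959)^2*(γ15)^2 + (1201/21306)^2*(γ23)^2 + (6593/7102)^2*(γ24)^2 + (-6529/21306)^2*(γ25)^2 + (2600/10653)^2*(γ34)^2 + (-500/10653)^2*(γ35)^2 + (5900/10653)^2*(γ45)^2 = 697540921/1021377681*(+1) + 2483776/113486409*(+1) + 1331374144/1021377681*(+1) + 13778944/1021377681*(+1) + 1442401/453945636*(-1) + 43467649/50438404*(-1) + 42627841/453945636*(-1) + 6760000/113486409*(-1) + 250000/113486409*(-1) + 34810000/113486409*(-1) = 25/36 (each basis 2-blade squares to minus the product of its generators' squares); cross terms between blades sharing an index anticommute and cancel; the commuting (index-disjoint) pairs give grade-4 terms 2*c*c'*(blade product), which cancel blade by blade — γ1234: -137337200/340459227 + 10390568/37828803 + 43822088/340459227 = 0; γ1235: 26411000/340459227 - 10289704/113486409 + 4458112/340459227 = 0; γ1245: -311649800/340459227 + 238230152/340459227 + 24473216/113486409 = 0; γ1345: -18596800/113486409 + 36488000/340459227 + 19302400/340459227 = 0; γ2345: 7085900/113486409 + 3296500/37828803 - 16975400/113486409 = 0 — confirming B is simple. So B^2 = 25/36.
B^2 = 25/36 — hyperbolic case — the even/odd split gives cosh and sinh: l = 5/6, alpha*l = 1, so exp(alpha B) = cosh(1) + (sinh(1)/(5/6))*B = cosh(1) + (6*sinh(1)/5)*B.
Answer: cosh(1) - 52822*sinh(1)/53265*γ12 - 3152*sinh(1)/17755*γ13 + 72976*sinh(1)/53265*γ14 + 7424*sinh(1)/53265*γ15 + 1201*sinh(1)/17755*γ23 + 19779*sinh(1)/17755*γ24 - 6529*sinh(1)/17755*γ25 + 1040*sinh(1)/3551*γ34 - 200*sinh(1)/3551*γ35 + 2360*sinh(1)/3551*γ45


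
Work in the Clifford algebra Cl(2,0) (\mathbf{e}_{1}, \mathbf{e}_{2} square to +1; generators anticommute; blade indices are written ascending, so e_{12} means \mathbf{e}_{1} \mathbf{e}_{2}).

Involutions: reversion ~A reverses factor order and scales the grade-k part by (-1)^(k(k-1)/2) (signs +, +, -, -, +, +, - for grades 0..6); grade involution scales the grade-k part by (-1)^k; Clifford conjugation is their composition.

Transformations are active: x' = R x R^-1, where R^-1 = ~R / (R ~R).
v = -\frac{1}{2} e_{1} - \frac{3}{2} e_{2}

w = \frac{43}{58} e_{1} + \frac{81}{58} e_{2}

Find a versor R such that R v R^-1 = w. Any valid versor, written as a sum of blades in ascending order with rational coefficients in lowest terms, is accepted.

Here q(v) = q(w) = \frac{5}{2}; the classical choice R = v + w = \frac{7}{29} e_{1} - \frac{3}{29} e_{2} then realises v -> w under the sandwich.
Answer: \frac{7}{29} e_{1} - \frac{3}{29} e_{2}


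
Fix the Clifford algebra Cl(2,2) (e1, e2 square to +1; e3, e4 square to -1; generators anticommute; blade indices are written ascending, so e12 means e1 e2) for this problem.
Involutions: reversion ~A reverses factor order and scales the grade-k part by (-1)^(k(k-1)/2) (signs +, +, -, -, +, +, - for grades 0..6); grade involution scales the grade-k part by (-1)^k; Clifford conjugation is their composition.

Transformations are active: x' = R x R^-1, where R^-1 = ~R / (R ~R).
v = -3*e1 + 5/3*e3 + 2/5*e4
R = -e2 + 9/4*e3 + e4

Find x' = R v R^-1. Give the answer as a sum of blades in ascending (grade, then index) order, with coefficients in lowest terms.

~R = -e2 + 9/4*e3 + e4, and R ~R = -81/16, so R^-1 = ~R / (-81/16).
R v = -83/20 - 3*e12 + 27/4*e13 + 3*e14 - 5/3*e23 - 2/5*e24 - 23/30*e34
Answer: 3*e1 - 664/405*e2 + 91/45*e3 + 502/405*e4


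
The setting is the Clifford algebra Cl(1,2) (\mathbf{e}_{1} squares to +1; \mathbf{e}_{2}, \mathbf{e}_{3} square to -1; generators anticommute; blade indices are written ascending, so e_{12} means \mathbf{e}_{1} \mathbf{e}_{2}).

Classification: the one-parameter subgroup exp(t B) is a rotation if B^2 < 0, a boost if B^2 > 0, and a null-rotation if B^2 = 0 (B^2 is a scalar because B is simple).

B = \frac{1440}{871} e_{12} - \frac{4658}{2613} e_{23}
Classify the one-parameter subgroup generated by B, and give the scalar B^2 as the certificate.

B^2 term by term: the squares give (\frac{1440}{871})^2*(e_{12})^2 + (-\frac{4658}{2613})^2*(e_{23})^2 = \frac{2073600}{758641}*(+1) + \frac{21696964}{6827769}*(-1) = -\frac{4}{9} (each basis 2-blade squares to minus the product of its generators' squares); cross terms between blades sharing an index anticommute and cancel. So B^2 = -\frac{4}{9}.
Answer: rotation, certificate B^2 = -\frac{4}{9}. B^2 = -\frac{4}{9} is basis-independent, so its sign is the whole story.


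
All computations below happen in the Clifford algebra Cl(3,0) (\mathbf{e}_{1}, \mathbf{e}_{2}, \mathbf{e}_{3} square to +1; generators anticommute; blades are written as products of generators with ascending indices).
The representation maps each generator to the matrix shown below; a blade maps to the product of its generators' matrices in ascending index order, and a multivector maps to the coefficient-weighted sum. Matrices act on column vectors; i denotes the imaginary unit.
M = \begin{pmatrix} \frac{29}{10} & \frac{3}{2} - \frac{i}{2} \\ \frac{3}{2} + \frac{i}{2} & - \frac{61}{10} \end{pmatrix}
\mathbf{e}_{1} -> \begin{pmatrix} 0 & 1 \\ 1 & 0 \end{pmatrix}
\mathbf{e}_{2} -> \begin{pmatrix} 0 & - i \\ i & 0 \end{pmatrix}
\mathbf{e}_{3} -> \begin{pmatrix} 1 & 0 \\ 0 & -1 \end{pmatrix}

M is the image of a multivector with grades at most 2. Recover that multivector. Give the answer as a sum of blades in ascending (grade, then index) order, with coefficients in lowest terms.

Method: 1, rho(e_{1}), rho(e_{2}), rho(e_{3}) form a trace-orthogonal basis of the 2x2 complex matrices (tr(X Y) = 2 if X = Y, else 0), so M = m0*1 + m1*rho(e_{1}) + m2*rho(e_{2}) + m3*rho(e_{3}) with m0 = tr(M)/2 = - \frac{8}{5}, m1 = tr(M rho(e_{1}))/2 = \frac{3}{2}, m2 = tr(M rho(e_{2}))/2 = \frac{1}{2}, m3 = tr(M rho(e_{3}))/2 = \frac{9}{2}.
Multiplying table entries, the bivector images are rho(e_{1} e_{2}) = i*rho(e_{3}), rho(e_{1} e_{3}) = -i*rho(e_{2}), rho(e_{2} e_{3}) = i*rho(e_{1}); with real blade coefficients the real parts of m0..m3 are the coefficients of 1, e_{1}, e_{2}, e_{3} and the imaginary parts give the bivectors (e_{2} e_{3}: Im m1, e_{1} e_{3}: -Im m2, e_{1} e_{2}: Im m3).
Answer: -\frac{8}{5} + \frac{3}{2} e_{1} + \frac{1}{2} e_{2} + \frac{9}{2} e_{3}


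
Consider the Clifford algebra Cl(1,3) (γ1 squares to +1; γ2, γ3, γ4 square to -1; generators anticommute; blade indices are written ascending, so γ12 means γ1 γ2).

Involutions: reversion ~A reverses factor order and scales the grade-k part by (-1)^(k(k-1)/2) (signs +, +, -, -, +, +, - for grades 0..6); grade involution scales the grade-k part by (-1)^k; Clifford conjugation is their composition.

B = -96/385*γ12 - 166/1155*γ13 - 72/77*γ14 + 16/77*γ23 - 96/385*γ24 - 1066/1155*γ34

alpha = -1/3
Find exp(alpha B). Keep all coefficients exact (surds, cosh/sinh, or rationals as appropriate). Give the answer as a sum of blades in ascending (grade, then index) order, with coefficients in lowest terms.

B^2 term by term: the squares give (-96/385)^2*(γ12)^2 + (-166/1155)^2*(γ13)^2 + (-72/77)^2*(γ14)^2 + (16/77)^2*(γ23)^2 + (-96/385)^2*(γ24)^2 + (-1066/1155)^2*(γ34)^2 = 9216/148225*(+1) + 27556/1334025*(+1) + 5184/5929*(+1) + 256/5929*(-1) + 9216/148225*(-1) + 1136356/1334025*(-1) = 0 (each basis 2-blade squares to minus the product of its generators' squares); cross terms between blades sharing an index anticommute and cancel; the commuting (index-disjoint) pairs give grade-4 terms 2*c*c'*(blade product), which cancel blade by blade — γ1234: 68224/148225 - 10624/148225 - 2304/5929 = 0 — confirming B is simple. So B^2 = 0.
B^2 = 0, so the series closes: exp(alpha B) = 1 + alpha B (parabolic case).
Answer: 1 + 32/385*γ12 + 166/3465*γ13 + 24/77*γ14 - 16/231*γ23 + 32/385*γ24 + 1066/3465*γ34


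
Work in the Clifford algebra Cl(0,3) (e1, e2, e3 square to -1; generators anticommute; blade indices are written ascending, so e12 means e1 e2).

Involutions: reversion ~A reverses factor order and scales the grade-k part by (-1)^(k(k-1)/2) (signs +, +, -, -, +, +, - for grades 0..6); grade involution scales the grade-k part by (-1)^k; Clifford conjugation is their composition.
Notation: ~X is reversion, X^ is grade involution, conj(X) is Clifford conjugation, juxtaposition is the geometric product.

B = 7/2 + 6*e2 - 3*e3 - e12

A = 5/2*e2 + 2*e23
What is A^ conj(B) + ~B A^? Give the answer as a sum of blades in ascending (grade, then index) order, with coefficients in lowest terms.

first term: -15 - 5/2*e1 - 59/4*e2 - 12*e3 + 2*e13 - 1/2*e23
second term: 15 + 5/2*e1 - 59/4*e2 - 12*e3 - 2*e13 - 1/2*e23
Answer: -59/2*e2 - 24*e3 - e23


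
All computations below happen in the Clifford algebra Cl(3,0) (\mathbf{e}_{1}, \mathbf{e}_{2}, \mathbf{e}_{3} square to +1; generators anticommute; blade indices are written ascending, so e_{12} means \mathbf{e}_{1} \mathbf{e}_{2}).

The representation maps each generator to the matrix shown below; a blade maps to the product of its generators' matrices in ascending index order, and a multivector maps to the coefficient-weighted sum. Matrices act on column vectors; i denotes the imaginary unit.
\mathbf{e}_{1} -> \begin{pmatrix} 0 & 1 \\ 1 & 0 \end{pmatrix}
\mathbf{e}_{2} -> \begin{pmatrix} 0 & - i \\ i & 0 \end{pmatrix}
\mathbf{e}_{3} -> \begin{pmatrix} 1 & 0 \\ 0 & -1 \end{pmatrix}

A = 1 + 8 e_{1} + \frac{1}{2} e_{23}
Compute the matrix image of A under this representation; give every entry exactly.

Bivector images (products of the table entries): rho(e_{23}) = rho(\mathbf{e}_{2})rho(\mathbf{e}_{3}) = \begin{pmatrix} 0 & i \\ i & 0 \end{pmatrix}.
M = (1)*1 + (8)*rho(e_{1}) + (\frac{1}{2})*rho(e_{23}), summed entrywise (1 is the identity matrix):
Answer: \begin{pmatrix} 1 & 8 + \frac{i}{2} \\ 8 + \frac{i}{2} & 1 \end{pmatrix}


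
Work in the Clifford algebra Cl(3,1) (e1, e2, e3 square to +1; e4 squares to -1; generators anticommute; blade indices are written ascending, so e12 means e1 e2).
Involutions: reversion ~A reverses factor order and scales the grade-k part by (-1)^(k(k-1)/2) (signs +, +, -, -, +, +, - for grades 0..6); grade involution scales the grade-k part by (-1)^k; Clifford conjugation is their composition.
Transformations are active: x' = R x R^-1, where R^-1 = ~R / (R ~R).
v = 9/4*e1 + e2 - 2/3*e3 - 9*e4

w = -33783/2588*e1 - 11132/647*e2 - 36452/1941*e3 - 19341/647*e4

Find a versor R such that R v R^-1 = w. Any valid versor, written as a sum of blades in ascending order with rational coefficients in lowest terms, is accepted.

Equal squares first: v^2 = w^2 = -10727/144. Then v + w = -6990/647*e1 - 10485/647*e2 - 12582/647*e3 - 25164/647*e4 is a versor taking v to w, provided it is invertible.
Answer: -6990/647*e1 - 10485/647*e2 - 12582/647*e3 - 25164/647*e4


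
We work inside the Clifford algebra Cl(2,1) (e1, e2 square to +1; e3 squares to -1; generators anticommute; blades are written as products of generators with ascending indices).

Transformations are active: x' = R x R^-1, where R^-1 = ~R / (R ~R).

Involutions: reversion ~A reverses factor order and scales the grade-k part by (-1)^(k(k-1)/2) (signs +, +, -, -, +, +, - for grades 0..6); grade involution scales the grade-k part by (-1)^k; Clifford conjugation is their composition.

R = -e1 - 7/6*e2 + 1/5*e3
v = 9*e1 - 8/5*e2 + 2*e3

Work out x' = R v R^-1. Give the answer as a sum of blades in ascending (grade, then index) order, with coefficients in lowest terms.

~R = -e1 - 7/6*e2 + 1/5*e3, and R ~R = 2089/900, so R^-1 = ~R / (2089/900).
R v = -113/15 + 121/10*e1 e2 - 19/5*e1 e3 - 151/75*e2 e3
Answer: -5241/2089*e1 + 95812/10445*e2 - 6890/2089*e3


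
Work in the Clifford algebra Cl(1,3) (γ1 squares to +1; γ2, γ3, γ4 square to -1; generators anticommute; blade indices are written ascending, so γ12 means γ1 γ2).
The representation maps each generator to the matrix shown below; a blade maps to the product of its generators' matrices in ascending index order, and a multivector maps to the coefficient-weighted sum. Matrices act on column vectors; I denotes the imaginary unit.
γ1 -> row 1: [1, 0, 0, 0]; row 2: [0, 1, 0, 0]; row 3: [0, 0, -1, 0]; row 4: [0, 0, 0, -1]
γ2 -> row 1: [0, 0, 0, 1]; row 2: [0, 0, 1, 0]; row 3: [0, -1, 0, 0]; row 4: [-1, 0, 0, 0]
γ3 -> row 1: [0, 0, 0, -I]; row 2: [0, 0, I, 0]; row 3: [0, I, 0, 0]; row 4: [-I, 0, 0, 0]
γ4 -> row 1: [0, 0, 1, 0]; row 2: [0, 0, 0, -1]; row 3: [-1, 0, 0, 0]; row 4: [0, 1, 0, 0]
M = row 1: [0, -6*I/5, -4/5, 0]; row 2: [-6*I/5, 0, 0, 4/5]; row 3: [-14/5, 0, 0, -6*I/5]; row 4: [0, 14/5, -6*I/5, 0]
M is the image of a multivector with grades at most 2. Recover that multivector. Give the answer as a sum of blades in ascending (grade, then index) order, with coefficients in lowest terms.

Method: the blade images are trace-orthogonal — tr(rho(e_A) rho(e_B)^-1) = 4 if A = B and 0 otherwise — and rho(e_A)^-1 = (e_A)^2 * rho(e_A) with (e_A)^2 = +1 or -1, so the coefficient of e_A in the preimage is (e_A)^2 * tr(M rho(e_A))/4.
Nonzero projections over blades of grade <= 2: γ4: (γ4)^2 = -1, tr(M rho(γ4)) = -4, coefficient 1; γ14: (γ14)^2 = +1, tr(M rho(γ14)) = -36/5, coefficient -9/5; γ34: (γ34)^2 = -1, tr(M rho(γ34)) = -24/5, coefficient 6/5. Every other blade of grade <= 2 projects to 0.
Answer: γ4 - 9/5*γ14 + 6/5*γ34


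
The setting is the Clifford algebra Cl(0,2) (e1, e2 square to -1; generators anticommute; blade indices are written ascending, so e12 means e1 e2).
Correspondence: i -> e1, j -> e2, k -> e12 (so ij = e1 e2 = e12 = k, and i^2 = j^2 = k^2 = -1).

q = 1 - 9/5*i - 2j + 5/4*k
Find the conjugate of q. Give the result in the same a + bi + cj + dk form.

In blades: q = 1 - 9/5*e1 - 2*e2 + 5/4*e12.
Conjugation here is Clifford conjugation: the scalar is fixed and the grade-1 and grade-2 blades all flip sign, giving 1 + 9/5*e1 + 2*e2 - 5/4*e12; translating back:
Answer: 1 + 9/5*i + 2j - 5/4*k


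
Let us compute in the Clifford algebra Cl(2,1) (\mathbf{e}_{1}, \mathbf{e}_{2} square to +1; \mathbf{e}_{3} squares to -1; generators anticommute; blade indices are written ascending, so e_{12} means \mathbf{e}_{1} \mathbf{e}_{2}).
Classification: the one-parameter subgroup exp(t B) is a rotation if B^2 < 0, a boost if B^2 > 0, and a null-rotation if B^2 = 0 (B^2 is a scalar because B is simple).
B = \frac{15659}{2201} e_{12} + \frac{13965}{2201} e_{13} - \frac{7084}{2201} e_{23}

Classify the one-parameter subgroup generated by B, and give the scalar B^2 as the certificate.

B^2 term by term: the squares give (\frac{15659}{2201})^2*(e_{12})^2 + (\frac{13965}{2201})^2*(e_{13})^2 + (-\frac{7084}{2201})^2*(e_{23})^2 = \frac{245204281}{4844401}*(-1) + \frac{195021225}{4844401}*(+1) + \frac{50183056}{4844401}*(+1) = 0 (each basis 2-blade squares to minus the product of its generators' squares); cross terms between blades sharing an index anticommute and cancel. So B^2 = 0.
Answer: null-rotation, certificate B^2 = 0. Key observation: B^2 = 0 is a conjugation invariant, so its sign decides the class regardless of the surface form of B.


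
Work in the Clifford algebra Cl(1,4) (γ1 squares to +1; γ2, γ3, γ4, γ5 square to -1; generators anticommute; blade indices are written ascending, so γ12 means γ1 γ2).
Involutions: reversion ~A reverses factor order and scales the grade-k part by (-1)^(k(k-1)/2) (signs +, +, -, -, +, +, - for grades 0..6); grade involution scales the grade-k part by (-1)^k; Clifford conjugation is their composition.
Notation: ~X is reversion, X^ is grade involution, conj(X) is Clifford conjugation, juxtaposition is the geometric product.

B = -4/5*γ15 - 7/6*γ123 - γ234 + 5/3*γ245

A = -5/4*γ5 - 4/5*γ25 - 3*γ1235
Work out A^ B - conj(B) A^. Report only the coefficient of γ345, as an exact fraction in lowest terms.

first term: -γ1 - 4/3*γ4 + 7/2*γ5 - 16/25*γ12 + 12/5*γ23 - 25/12*γ24 + 5*γ134 - 14/15*γ135 + 3*γ145 + 4/5*γ345 + 35/24*γ1235 + 5/4*γ2345
second term: -γ1 - 4/3*γ4 - 7/2*γ5 - 16/25*γ12 - 12/5*γ23 - 25/12*γ24 + 5*γ134 + 14/15*γ135 + 3*γ145 - 4/5*γ345 - 35/24*γ1235 - 5/4*γ2345
Answer: 8/5


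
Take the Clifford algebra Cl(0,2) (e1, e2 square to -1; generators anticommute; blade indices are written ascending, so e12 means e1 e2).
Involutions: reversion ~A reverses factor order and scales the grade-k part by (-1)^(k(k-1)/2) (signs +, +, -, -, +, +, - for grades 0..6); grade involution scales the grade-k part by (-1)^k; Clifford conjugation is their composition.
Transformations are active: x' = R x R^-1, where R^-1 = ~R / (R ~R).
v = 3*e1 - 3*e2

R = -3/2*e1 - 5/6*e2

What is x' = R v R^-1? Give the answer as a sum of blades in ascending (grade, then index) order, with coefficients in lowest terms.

~R = -3/2*e1 - 5/6*e2, and R ~R = -53/18, so R^-1 = ~R / (-53/18).
R v = 2 + 7*e12
Answer: -51/53*e1 + 219/53*e2


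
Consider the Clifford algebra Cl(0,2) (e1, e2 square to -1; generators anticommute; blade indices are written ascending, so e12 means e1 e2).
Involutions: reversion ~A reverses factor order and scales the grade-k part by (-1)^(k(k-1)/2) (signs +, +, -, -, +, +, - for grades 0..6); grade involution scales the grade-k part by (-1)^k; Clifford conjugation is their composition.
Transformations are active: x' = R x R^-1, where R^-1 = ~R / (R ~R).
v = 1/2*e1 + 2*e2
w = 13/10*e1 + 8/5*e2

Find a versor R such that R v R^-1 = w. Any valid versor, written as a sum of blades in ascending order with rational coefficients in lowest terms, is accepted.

The midline construction: v and w both square to -17/4, so reflecting in their sum 9/5*e1 + 18/5*e2 exchanges them.
Answer: 9/5*e1 + 18/5*e2


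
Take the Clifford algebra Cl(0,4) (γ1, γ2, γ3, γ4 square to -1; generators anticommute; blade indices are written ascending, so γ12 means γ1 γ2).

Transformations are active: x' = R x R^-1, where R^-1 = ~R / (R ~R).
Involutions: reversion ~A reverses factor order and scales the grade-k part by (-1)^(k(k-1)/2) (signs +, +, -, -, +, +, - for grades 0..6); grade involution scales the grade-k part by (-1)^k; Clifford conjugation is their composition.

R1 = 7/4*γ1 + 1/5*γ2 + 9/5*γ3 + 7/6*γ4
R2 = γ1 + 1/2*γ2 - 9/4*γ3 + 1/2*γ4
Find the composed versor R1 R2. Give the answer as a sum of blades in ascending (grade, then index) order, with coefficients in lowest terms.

Distribute over the terms of R1 (each basis-blade product reordered to ascending indices, repeated generators contracted through their squares):
(7/4*γ1) R2 = -7/4 + 7/8*γ12 - 63/16*γ13 + 7/8*γ14
(1/5*γ2) R2 = -1/10 - 1/5*γ12 - 9/20*γ23 + 1/10*γ24
(9/5*γ3) R2 = 81/20 - 9/5*γ13 - 9/10*γ23 + 9/10*γ34
(7/6*γ4) R2 = -7/12 - 7/6*γ14 - 7/12*γ24 + 21/8*γ34
Summing the partial products and collecting blades:
Answer: 97/60 + 27/40*γ12 - 459/80*γ13 - 7/24*γ14 - 27/20*γ23 - 29/60*γ24 + 141/40*γ34


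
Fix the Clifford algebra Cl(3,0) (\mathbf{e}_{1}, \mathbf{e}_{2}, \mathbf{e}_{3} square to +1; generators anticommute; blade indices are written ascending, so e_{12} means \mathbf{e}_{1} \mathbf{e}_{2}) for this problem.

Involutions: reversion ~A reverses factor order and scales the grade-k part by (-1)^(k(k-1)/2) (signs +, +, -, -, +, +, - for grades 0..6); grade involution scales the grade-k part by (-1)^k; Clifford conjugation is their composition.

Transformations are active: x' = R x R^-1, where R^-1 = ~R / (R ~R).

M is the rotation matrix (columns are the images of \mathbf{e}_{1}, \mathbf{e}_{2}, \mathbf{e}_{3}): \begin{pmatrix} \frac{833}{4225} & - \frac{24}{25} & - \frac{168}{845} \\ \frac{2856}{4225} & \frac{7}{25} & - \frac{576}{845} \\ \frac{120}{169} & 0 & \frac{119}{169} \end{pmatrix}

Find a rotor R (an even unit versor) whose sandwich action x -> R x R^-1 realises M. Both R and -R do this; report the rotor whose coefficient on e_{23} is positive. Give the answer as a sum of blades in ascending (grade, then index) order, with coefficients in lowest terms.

Method: write R = a + b12*e_{12} + b13*e_{13} + b23*e_{23} with a^2 + b12^2 + b13^2 + b23^2 = 1 (so R^-1 = ~R). Expanding the columns R e_j ~R gives tr M = 4a^2 - 1 and, from the antisymmetric part, M21 - M12 = -4a*b12, M13 - M31 = 4a*b13, M32 - M23 = -4a*b23.
Here tr M = \frac{4991}{4225}, so a^2 = (1 + tr M)/4 = \frac{2304}{4225} and a = ±\frac{48}{65}. Taking a = \frac{48}{65}: M21 - M12 = \frac{6912}{4225}, M13 - M31 = -\frac{768}{845}, M32 - M23 = \frac{576}{845}, giving b12 = -\frac{36}{65}, b13 = -\frac{4}{13}, b23 = -\frac{3}{13}, i.e. R = \frac{48}{65} - \frac{36}{65} e_{12} - \frac{4}{13} e_{13} - \frac{3}{13} e_{23}.
Its e_{23} coefficient is negative, so report the other preimage -R.
Answer: -\frac{48}{65} + \frac{36}{65} e_{12} + \frac{4}{13} e_{13} + \frac{3}{13} e_{23}. Sheet selection: the two-to-one cover makes ±R indistinguishable at the matrix level (trace \frac{4991}{4225}), so uniqueness comes from the required sign on e_{23}.


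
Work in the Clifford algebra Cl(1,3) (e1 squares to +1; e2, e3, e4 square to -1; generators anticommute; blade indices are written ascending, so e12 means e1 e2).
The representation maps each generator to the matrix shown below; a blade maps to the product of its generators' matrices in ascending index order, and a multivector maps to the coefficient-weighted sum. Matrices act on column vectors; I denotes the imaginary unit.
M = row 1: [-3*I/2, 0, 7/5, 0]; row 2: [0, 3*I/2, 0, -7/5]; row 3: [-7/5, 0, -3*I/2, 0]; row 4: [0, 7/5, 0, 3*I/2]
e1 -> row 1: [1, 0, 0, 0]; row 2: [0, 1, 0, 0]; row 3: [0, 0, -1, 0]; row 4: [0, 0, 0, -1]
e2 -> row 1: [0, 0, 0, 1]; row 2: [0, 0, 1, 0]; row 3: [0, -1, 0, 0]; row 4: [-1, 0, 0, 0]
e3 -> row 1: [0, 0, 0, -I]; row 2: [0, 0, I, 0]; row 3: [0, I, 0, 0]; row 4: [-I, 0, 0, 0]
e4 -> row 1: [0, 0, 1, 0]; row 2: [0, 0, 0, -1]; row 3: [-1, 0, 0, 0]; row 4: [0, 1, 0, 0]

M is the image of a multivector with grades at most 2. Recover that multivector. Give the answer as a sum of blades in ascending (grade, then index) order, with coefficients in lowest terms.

Method: the blade images are trace-orthogonal — tr(rho(e_A) rho(e_B)^-1) = 4 if A = B and 0 otherwise — and rho(e_A)^-1 = (e_A)^2 * rho(e_A) with (e_A)^2 = +1 or -1, so the coefficient of e_A in the preimage is (e_A)^2 * tr(M rho(e_A))/4.
Nonzero projections over blades of grade <= 2: e4: (e4)^2 = -1, tr(M rho(e4)) = -28/5, coefficient 7/5; e23: (e23)^2 = -1, tr(M rho(e23)) = -6, coefficient 3/2. Every other blade of grade <= 2 projects to 0.
Answer: 7/5*e4 + 3/2*e23
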